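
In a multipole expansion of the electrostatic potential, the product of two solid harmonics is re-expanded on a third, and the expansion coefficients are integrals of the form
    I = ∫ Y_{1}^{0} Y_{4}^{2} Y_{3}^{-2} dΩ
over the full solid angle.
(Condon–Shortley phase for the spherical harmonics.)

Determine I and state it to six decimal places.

Checks pass: Σm=0; 8 even; l₃=3∈[3,5].
(2·1+1)(2·4+1)(2·3+1) = 189
Δ: 2! 0! 6! / 9! → 1/252
sum: t=1:−1/36 = -1/36
3j²(1 4 3; 0 0 0) = Δ·Π!·Σ² = 4/63  (sign +1)
sum: t=1:−1/120 = -1/120
3j²(1 4 3; 0 2 -2) = Δ·Π!·Σ² = 1/21  (sign +1)
combine: 4πI² = 189·4/63·1/21 = 4/7
take √, sign +1: I = 0.21324362

0.213244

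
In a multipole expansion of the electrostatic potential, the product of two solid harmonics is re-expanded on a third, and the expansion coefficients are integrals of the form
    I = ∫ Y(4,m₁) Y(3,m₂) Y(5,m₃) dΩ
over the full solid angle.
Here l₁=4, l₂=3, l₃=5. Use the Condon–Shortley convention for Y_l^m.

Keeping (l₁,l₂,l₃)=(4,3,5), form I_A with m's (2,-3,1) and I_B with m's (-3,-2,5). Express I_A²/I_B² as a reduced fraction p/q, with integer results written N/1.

Shared (l₁,l₂,l₃)=(4,3,5): N and (l;000)² cancel in I_A²/I_B².
A: Δ = 2!·6!·4!/13! = 1/180180; Racah Σ t=0..0: t=0:+1/2304 = 1/2304; ⇒ 3j(4 3 5; 2 -3 1)² = 75/4004, sgn +1
B: Δ = 2!·6!·4!/13! = 1/180180; Racah Σ t=1..1: t=1:−1/17280 = -1/17280; ⇒ 3j(4 3 5; -3 -2 5)² = 35/858, sgn -1
I_A²/I_B² = (75/4004)/(35/858) = 45/98

45/98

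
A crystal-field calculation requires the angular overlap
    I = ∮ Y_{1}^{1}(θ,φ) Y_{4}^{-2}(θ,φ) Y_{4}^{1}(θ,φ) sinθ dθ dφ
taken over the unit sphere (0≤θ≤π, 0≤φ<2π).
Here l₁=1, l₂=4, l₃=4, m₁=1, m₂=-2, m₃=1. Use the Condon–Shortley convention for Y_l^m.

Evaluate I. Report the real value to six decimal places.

0.000000

Σlᵢ=9 odd — θ-integrand is odd under cosθ→−cosθ; I=0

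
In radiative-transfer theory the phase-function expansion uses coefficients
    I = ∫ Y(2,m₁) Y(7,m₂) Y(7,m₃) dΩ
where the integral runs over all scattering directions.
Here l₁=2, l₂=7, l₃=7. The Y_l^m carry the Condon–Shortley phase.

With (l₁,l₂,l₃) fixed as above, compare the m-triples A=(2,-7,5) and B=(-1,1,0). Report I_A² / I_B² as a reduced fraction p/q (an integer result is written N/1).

13/2

Same 2,7,7: normalisation and zero-m 3j drop out of the ratio.
A: Δ: 2! 2! 12! / 17! → 1/185640; sum: t=0:+1/1916006400 = 1/1916006400; 3j²(2 7 7; 2 -7 5) = Δ·Π!·Σ² = 1/340  (sign +1)
B: Δ: 2! 2! 12! / 17! → 1/185640; sum: t=1:−1/1209600 t=2:+1/1036800 = 1/7257600; 3j²(2 7 7; -1 1 0) = Δ·Π!·Σ² = 1/2210  (sign -1)
I_A²/I_B² = (1/340)/(1/2210) = 13/2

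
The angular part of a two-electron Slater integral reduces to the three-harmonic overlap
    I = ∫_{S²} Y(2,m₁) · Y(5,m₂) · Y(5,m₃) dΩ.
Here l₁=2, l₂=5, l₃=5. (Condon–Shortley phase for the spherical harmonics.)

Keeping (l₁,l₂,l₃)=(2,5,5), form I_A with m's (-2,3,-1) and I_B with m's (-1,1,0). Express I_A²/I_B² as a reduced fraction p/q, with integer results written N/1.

112/5

Same 2,5,5: normalisation and zero-m 3j drop out of the ratio.
A: Δ: 2! 2! 8! / 13! → 1/38610; sum: t=2:+1/5760 = 1/5760; 3j²(2 5 5; -2 3 -1) = Δ·Π!·Σ² = 56/2145  (sign +1)
B: Δ: 2! 2! 8! / 13! → 1/38610; sum: t=1:−1/1440 t=2:+1/1152 = 1/5760; 3j²(2 5 5; -1 1 0) = Δ·Π!·Σ² = 1/858  (sign -1)
I_A²/I_B² = (56/2145)/(1/858) = 112/5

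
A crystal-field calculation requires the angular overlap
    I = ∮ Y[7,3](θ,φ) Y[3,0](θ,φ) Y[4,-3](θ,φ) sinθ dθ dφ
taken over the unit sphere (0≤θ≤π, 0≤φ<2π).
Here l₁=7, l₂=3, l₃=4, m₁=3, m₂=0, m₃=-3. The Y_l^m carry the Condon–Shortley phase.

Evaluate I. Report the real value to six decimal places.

-0.147623

Checks pass: Σm=0; 14 even; l₃=4∈[4,10].
(2·7+1)(2·3+1)(2·4+1) = 945
Δ: 6! 8! 0! / 15! → 1/45045
sum: t=3:−1/20736 = -1/20736
3j²(7 3 4; 0 0 0) = Δ·Π!·Σ² = 35/1287  (sign -1)
sum: t=3:−1/181440 = -1/181440
3j²(7 3 4; 3 0 -3) = Δ·Π!·Σ² = 32/3003  (sign +1)
combine: 4πI² = 945·35/1287·32/3003 = 5600/20449
take √, sign -1: I = -0.14762267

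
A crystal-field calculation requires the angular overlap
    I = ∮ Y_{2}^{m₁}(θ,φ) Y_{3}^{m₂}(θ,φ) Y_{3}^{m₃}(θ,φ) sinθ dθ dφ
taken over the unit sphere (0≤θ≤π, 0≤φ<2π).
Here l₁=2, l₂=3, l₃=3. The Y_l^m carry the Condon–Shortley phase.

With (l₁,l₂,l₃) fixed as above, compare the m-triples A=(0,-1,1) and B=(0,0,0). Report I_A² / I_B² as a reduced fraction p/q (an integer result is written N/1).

9/16

l's match ⇒ only the (l;m) 3-j factors differ between A and B.
A: triangle coeff Δ(2,3,3) = 1/3780; Σ_t [0,2]: t=0:+1/16 t=1:−1/6 t=2:+1/96 = -3/32; (3j)²=3/140 [(2 3 3; 0 -1 1)], sign=-1
B: triangle coeff Δ(2,3,3) = 1/3780; Σ_t [0,2]: t=0:+1/24 t=1:−1/4 t=2:+1/24 = -1/6; (3j)²=4/105 [(2 3 3; 0 0 0)], sign=+1
I_A²/I_B² = (3/140)/(4/105) = 9/16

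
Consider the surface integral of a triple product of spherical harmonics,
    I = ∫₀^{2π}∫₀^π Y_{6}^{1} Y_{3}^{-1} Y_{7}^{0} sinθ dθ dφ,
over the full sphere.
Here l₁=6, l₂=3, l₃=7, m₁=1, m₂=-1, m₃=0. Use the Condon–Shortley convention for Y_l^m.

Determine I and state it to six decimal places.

0.006417

m-sum 0 ✓  L=16 even ✓  3≤7≤9 ✓
Π(2lᵢ+1) = 13×7×15 = 1365
triangle coeff Δ(6,3,7) = 1/2042040
Σ_t [0,2]: t=0:+1/207360 t=1:−1/57600 t=2:+1/207360 = -1/129600
(3j)²=168/12155 [(6 3 7; 0 0 0)], sign=+1
Σ_t [0,2]: t=0:+1/115200 t=1:−1/103680 t=2:+1/1451520 = -1/3628800
(3j)²=1/36465 [(6 3 7; 1 -1 0)], sign=+1
⇒ 4πI² = 1176/2272985
I = (+1)√(1176/2272985/(4π)) = 0.00641653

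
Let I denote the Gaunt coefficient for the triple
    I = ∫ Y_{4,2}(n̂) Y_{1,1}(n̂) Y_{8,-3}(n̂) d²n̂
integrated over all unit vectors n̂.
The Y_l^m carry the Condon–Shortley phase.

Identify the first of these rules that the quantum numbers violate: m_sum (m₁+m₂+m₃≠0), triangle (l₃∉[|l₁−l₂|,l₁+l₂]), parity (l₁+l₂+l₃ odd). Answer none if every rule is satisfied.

azimuthal sum: 2 + 1 − 3 = 0  ✓
3 ≤ 8 ≤ 5 (triangle on l)  ✗
L = 4 + 1 + 8 = 13 (odd)

triangle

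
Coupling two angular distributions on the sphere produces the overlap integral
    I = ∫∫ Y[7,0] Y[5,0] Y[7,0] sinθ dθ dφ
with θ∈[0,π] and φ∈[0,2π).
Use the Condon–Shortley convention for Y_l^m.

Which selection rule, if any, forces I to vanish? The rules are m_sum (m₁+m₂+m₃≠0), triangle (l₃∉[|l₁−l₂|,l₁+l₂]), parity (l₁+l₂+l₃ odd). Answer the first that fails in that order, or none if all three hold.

parity

azimuthal sum: 0 + 0 + 0 = 0  ✓
2 ≤ 7 ≤ 12 (triangle on l)  ✓
L = 7 + 5 + 7 = 19 (odd)  ✗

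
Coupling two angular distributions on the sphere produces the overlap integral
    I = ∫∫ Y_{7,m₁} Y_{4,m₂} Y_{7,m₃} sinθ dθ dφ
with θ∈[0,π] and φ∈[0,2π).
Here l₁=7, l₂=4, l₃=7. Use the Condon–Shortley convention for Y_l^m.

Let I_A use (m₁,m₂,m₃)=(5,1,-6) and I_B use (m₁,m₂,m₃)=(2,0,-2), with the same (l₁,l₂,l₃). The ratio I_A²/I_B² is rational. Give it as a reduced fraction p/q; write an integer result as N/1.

Same 7,4,7: normalisation and zero-m 3j drop out of the ratio.
A: Δ: 4! 10! 4! / 19! → 1/58198140; sum: t=1:−1/52254720 t=2:+1/87091200 = -1/130636800; 3j²(7 4 7; 5 1 -6) = Δ·Π!·Σ² = 88/20349  (sign +1)
B: Δ: 4! 10! 4! / 19! → 1/58198140; sum: t=0:+1/8294400 t=1:−1/622080 t=2:+1/483840 t=3:−1/2903040 t=4:+1/209018880 = 251/1045094400; 3j²(7 4 7; 2 0 -2) = Δ·Π!·Σ² = 63001/58198140  (sign -1)
I_A²/I_B² = (88/20349)/(63001/58198140) = 251680/63001

251680/63001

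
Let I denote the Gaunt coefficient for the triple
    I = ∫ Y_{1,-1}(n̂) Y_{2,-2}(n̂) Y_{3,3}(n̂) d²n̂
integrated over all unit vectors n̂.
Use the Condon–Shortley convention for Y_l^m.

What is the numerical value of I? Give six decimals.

-0.319865

m-sum 0 ✓  L=6 even ✓  1≤3≤3 ✓
Π(2lᵢ+1) = 3×5×7 = 105
triangle coeff Δ(1,2,3) = 1/105
Σ_t [0,0]: t=0:+1/4 = 1/4
(3j)²=3/35 [(1 2 3; 0 0 0)], sign=-1
Σ_t [0,0]: t=0:+1/48 = 1/48
(3j)²=1/7 [(1 2 3; -1 -2 3)], sign=+1
⇒ 4πI² = 9/7
I = (-1)√(9/7/(4π)) = -0.31986543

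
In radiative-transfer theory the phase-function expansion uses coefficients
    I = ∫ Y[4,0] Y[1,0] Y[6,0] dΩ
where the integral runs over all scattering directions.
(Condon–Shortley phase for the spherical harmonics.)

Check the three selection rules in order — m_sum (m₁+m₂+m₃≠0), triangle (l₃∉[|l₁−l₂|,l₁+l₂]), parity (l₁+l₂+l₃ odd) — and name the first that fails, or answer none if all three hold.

triangle

azimuthal sum: 0 + 0 + 0 = 0  ✓
3 ≤ 6 ≤ 5 (triangle on l)  ✗
L = 4 + 1 + 6 = 11 (odd)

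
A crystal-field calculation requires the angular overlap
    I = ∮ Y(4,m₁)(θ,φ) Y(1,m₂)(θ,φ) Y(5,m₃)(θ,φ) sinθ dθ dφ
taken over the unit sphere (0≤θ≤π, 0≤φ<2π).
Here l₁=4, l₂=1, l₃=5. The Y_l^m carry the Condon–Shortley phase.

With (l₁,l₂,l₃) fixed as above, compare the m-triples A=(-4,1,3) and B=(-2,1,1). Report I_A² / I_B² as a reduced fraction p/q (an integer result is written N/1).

1/6

l's match ⇒ only the (l;m) 3-j factors differ between A and B.
A: triangle coeff Δ(4,1,5) = 1/495; Σ_t [0,0]: t=0:+1/80640 = 1/80640; (3j)²=1/495 [(4 1 5; -4 1 3)], sign=+1
B: triangle coeff Δ(4,1,5) = 1/495; Σ_t [0,0]: t=0:+1/2880 = 1/2880; (3j)²=2/165 [(4 1 5; -2 1 1)], sign=+1
I_A²/I_B² = (1/495)/(2/165) = 1/6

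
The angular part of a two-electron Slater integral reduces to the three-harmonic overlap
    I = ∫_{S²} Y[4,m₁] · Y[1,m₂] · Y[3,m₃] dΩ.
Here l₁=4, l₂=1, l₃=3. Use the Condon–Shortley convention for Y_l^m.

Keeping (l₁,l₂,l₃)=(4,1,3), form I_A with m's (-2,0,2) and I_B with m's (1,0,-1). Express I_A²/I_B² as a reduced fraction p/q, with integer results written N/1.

Shared (l₁,l₂,l₃)=(4,1,3): N and (l;000)² cancel in I_A²/I_B².
A: Δ = 2!·6!·0!/9! = 1/252; Racah Σ t=1..1: t=1:−1/120 = -1/120; ⇒ 3j(4 1 3; -2 0 2)² = 1/21, sgn +1
B: Δ = 2!·6!·0!/9! = 1/252; Racah Σ t=1..1: t=1:−1/48 = -1/48; ⇒ 3j(4 1 3; 1 0 -1)² = 5/84, sgn -1
I_A²/I_B² = (1/21)/(5/84) = 4/5

4/5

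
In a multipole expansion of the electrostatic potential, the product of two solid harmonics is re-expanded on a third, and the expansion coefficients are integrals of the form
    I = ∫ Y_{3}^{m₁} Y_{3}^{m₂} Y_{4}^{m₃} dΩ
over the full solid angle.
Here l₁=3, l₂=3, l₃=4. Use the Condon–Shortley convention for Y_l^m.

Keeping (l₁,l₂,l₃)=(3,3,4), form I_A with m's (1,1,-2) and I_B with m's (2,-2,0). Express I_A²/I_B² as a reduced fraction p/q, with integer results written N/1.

40/49

l's match ⇒ only the (l;m) 3-j factors differ between A and B.
A: triangle coeff Δ(3,3,4) = 1/34650; Σ_t [0,2]: t=0:+1/192 t=1:−1/36 t=2:+1/192 = -5/288; (3j)²=20/693 [(3 3 4; 1 1 -2)], sign=-1
B: triangle coeff Δ(3,3,4) = 1/34650; Σ_t [0,1]: t=0:+1/72 t=1:−1/576 = 7/576; (3j)²=7/198 [(3 3 4; 2 -2 0)], sign=+1
I_A²/I_B² = (20/693)/(7/198) = 40/49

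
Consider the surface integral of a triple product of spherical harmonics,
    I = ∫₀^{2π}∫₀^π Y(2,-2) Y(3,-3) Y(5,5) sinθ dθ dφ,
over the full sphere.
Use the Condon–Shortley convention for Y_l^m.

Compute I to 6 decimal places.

m-sum 0 ✓  L=10 even ✓  1≤5≤5 ✓
Π(2lᵢ+1) = 5×7×11 = 385
triangle coeff Δ(2,3,5) = 1/2310
Σ_t [0,0]: t=0:+1/144 = 1/144
(3j)²=10/231 [(2 3 5; 0 0 0)], sign=-1
Σ_t [0,0]: t=0:+1/17280 = 1/17280
(3j)²=1/11 [(2 3 5; -2 -3 5)], sign=+1
⇒ 4πI² = 50/33
I = (-1)√(50/33/(4π)) = -0.34723469

-0.347235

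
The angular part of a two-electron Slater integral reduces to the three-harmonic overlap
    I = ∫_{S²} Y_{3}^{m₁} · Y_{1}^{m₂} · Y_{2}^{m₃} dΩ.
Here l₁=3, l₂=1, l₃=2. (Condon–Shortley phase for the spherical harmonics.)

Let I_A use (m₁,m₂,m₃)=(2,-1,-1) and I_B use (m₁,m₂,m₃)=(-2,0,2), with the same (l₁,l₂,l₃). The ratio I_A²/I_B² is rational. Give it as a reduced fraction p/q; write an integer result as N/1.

Shared (l₁,l₂,l₃)=(3,1,2): N and (l;000)² cancel in I_A²/I_B².
A: Δ = 2!·4!·0!/7! = 1/105; Racah Σ t=0..0: t=0:+1/12 = 1/12; ⇒ 3j(3 1 2; 2 -1 -1)² = 2/21, sgn -1
B: Δ = 2!·4!·0!/7! = 1/105; Racah Σ t=1..1: t=1:−1/24 = -1/24; ⇒ 3j(3 1 2; -2 0 2)² = 1/21, sgn -1
I_A²/I_B² = (2/21)/(1/21) = 2/1

2/1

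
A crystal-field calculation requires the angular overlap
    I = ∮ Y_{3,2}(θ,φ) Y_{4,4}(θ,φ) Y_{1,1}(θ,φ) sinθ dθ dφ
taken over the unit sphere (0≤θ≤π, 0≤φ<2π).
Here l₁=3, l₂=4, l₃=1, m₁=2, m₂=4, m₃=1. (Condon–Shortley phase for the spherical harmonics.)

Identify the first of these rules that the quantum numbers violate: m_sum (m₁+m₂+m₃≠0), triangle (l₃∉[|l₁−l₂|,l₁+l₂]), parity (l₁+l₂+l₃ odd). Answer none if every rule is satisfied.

azimuthal sum: 2 + 4 + 1 = 7  ✗
1 ≤ 1 ≤ 7 (triangle on l)
L = 3 + 4 + 1 = 8 (even)

m_sum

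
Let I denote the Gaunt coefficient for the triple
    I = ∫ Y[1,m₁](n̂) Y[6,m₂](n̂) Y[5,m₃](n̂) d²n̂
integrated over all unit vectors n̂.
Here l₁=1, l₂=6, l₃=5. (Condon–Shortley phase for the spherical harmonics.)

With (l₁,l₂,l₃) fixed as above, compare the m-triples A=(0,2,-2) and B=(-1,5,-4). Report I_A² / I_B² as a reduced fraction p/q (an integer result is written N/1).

Shared (l₁,l₂,l₃)=(1,6,5): N and (l;000)² cancel in I_A²/I_B².
A: Δ = 2!·0!·10!/13! = 1/858; Racah Σ t=1..1: t=1:−1/30240 = -1/30240; ⇒ 3j(1 6 5; 0 2 -2)² = 16/429, sgn +1
B: Δ = 2!·0!·10!/13! = 1/858; Racah Σ t=2..2: t=2:+1/725760 = 1/725760; ⇒ 3j(1 6 5; -1 5 -4)² = 5/78, sgn -1
I_A²/I_B² = (16/429)/(5/78) = 32/55

32/55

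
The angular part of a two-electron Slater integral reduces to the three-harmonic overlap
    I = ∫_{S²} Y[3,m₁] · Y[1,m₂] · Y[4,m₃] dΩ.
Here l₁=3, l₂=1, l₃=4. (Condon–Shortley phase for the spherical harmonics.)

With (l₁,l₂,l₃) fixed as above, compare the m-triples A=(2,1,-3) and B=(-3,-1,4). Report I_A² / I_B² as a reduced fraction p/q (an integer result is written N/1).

3/4

Shared (l₁,l₂,l₃)=(3,1,4): N and (l;000)² cancel in I_A²/I_B².
A: Δ = 0!·6!·2!/9! = 1/252; Racah Σ t=0..0: t=0:+1/240 = 1/240; ⇒ 3j(3 1 4; 2 1 -3)² = 1/12, sgn -1
B: Δ = 0!·6!·2!/9! = 1/252; Racah Σ t=0..0: t=0:+1/1440 = 1/1440; ⇒ 3j(3 1 4; -3 -1 4)² = 1/9, sgn +1
I_A²/I_B² = (1/12)/(1/9) = 3/4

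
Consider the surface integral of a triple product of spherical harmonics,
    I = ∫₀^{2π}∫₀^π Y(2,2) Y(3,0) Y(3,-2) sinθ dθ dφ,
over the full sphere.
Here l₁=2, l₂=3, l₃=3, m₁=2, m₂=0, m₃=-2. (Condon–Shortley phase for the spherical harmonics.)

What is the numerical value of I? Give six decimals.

m-sum 0 ✓  L=8 even ✓  1≤3≤5 ✓
Π(2lᵢ+1) = 5×7×7 = 245
triangle coeff Δ(2,3,3) = 1/3780
Σ_t [0,2]: t=0:+1/24 t=1:−1/4 t=2:+1/24 = -1/6
(3j)²=4/105 [(2 3 3; 0 0 0)], sign=+1
Σ_t [0,0]: t=0:+1/24 = 1/24
(3j)²=1/21 [(2 3 3; 2 0 -2)], sign=-1
⇒ 4πI² = 4/9
I = (-1)√(4/9/(4π)) = -0.18806319

-0.188063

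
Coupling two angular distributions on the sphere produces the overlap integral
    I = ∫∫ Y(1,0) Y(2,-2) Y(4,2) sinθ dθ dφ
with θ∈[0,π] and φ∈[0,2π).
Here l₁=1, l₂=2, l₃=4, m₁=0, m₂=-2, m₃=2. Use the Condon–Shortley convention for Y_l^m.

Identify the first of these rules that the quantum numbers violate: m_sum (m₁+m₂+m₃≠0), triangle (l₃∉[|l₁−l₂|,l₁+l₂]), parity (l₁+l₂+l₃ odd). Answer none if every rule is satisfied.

triangle

Σmᵢ = 0  ✓
l₃∈[|l₁−l₂|,l₁+l₂]=[1,3], have l₃=4  ✗
Σlᵢ = 7 ⇒ odd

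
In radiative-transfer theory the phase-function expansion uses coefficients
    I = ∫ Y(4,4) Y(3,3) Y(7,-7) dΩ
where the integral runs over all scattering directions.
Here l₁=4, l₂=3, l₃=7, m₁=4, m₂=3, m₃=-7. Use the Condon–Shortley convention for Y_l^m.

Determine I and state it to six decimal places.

-0.369241

Rules hold: Σm=0, L=14 even, 1≤7≤7.
N = 9·7·15 = 945
Δ = 0!·8!·6!/15! = 1/45045
Racah Σ t=0..0: t=0:+1/20736 = 1/20736
⇒ 3j(4 3 7; 0 0 0)² = 35/1287, sgn -1
Racah Σ t=0..0: t=0:+1/29030400 = 1/29030400
⇒ 3j(4 3 7; 4 3 -7)² = 1/15, sgn +1
4πI² = N·(3j₀)²·(3jₘ)² = 245/143
I = -1·√(1.71329/4π) = -0.36924115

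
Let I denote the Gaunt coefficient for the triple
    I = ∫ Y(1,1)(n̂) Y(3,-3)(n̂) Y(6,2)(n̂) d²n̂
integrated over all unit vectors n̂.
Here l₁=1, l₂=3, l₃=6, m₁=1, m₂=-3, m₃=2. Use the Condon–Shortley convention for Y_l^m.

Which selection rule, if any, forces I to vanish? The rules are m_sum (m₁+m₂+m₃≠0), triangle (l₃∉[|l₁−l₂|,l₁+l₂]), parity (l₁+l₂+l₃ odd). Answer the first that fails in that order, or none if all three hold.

Σmᵢ = 0  ✓
l₃∈[|l₁−l₂|,l₁+l₂]=[2,4], have l₃=6  ✗
Σlᵢ = 10 ⇒ even

triangle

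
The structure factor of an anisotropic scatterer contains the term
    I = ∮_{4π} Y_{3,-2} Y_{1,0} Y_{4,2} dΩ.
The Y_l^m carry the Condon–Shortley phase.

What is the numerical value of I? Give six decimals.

0.213244

Rules hold: Σm=0, L=8 even, 2≤4≤4.
N = 7·3·9 = 189
Δ = 0!·6!·2!/9! = 1/252
Racah Σ t=0..0: t=0:+1/36 = 1/36
⇒ 3j(3 1 4; 0 0 0)² = 4/63, sgn +1
Racah Σ t=0..0: t=0:+1/120 = 1/120
⇒ 3j(3 1 4; -2 0 2)² = 1/21, sgn +1
4πI² = N·(3j₀)²·(3jₘ)² = 4/7
I = +1·√(0.571429/4π) = 0.21324362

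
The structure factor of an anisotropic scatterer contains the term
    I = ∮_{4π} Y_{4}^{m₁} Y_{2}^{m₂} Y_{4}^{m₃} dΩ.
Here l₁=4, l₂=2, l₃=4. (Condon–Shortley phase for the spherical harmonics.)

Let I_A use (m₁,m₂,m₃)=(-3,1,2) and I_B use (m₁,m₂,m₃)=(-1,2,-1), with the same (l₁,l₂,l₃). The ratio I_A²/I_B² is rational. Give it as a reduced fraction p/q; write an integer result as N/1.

7/8

Same 4,2,4: normalisation and zero-m 3j drop out of the ratio.
A: Δ: 2! 6! 2! / 11! → 1/13860; sum: t=1:−1/1440 t=2:+1/240 = 1/288; 3j²(4 2 4; -3 1 2) = Δ·Π!·Σ² = 5/132  (sign +1)
B: Δ: 2! 6! 2! / 11! → 1/13860; sum: t=2:+1/144 = 1/144; 3j²(4 2 4; -1 2 -1) = Δ·Π!·Σ² = 10/231  (sign -1)
I_A²/I_B² = (5/132)/(10/231) = 7/8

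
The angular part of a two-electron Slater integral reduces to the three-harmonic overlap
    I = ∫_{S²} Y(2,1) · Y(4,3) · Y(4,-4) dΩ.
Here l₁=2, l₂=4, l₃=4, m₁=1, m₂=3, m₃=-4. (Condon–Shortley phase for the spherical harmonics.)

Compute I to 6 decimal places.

Checks pass: Σm=0; 10 even; l₃=4∈[2,6].
(2·2+1)(2·4+1)(2·4+1) = 405
Δ: 2! 2! 6! / 11! → 1/13860
sum: t=0:+1/192 t=1:−1/36 t=2:+1/192 = -5/288
3j²(2 4 4; 0 0 0) = Δ·Π!·Σ² = 20/693  (sign -1)
sum: t=1:−1/1440 = -1/1440
3j²(2 4 4; 1 3 -4) = Δ·Π!·Σ² = 7/165  (sign -1)
combine: 4πI² = 405·20/693·7/165 = 60/121
take √, sign +1: I = 0.19864517

0.198645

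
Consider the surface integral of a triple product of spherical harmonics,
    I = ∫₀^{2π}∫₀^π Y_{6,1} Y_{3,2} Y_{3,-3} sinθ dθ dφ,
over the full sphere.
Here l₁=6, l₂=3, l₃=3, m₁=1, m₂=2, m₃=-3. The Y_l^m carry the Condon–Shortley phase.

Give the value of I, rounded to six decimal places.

Checks pass: Σm=0; 12 even; l₃=3∈[3,9].
(2·6+1)(2·3+1)(2·3+1) = 637
Δ: 6! 6! 0! / 13! → 1/12012
sum: t=3:−1/1296 = -1/1296
3j²(6 3 3; 0 0 0) = Δ·Π!·Σ² = 100/3003  (sign +1)
sum: t=5:−1/86400 = -1/86400
3j²(6 3 3; 1 2 -3) = Δ·Π!·Σ² = 1/1716  (sign -1)
combine: 4πI² = 637·100/3003·1/1716 = 175/14157
take √, sign -1: I = -0.03136379

-0.031364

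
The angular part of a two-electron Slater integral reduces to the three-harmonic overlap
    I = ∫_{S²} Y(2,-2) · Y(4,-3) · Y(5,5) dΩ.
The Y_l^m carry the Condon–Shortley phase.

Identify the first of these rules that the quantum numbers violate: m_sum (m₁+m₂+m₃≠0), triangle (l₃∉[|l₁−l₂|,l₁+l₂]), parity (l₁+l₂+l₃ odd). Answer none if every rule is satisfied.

m₁+m₂+m₃ = -2 − 3 + 5 = 0  ✓
triangle: |2−4|=2 ≤ l₃=5 ≤ 2+4=6  ✓
parity: l₁+l₂+l₃ = 11 is odd  ✗

parity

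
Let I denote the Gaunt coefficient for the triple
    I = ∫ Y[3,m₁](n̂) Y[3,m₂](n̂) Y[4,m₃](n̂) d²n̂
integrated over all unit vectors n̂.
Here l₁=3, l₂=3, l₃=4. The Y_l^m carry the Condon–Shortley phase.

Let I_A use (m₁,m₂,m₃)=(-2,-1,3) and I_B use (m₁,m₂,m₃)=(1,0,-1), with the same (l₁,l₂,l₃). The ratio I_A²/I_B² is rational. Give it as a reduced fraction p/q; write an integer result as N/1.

Same 3,3,4: normalisation and zero-m 3j drop out of the ratio.
A: Δ: 2! 4! 4! / 11! → 1/34650; sum: t=1:−1/144 t=2:+1/288 = -1/288; 3j²(3 3 4; -2 -1 3) = Δ·Π!·Σ² = 1/99  (sign +1)
B: Δ: 2! 4! 4! / 11! → 1/34650; sum: t=0:+1/48 t=1:−1/24 t=2:+1/288 = -5/288; 3j²(3 3 4; 1 0 -1) = Δ·Π!·Σ² = 5/462  (sign +1)
I_A²/I_B² = (1/99)/(5/462) = 14/15

14/15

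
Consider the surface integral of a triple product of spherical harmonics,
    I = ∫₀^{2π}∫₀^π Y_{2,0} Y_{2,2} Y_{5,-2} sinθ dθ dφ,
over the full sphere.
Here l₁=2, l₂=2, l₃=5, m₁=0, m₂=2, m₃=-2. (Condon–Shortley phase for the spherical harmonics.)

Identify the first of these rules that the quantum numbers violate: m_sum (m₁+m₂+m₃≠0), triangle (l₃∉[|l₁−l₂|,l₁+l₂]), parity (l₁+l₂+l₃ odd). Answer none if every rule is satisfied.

m₁+m₂+m₃ = 0 + 2 − 2 = 0  ✓
triangle: |2−2|=0 ≤ l₃=5 ≤ 2+2=4  ✗
parity: l₁+l₂+l₃ = 9 is odd

triangle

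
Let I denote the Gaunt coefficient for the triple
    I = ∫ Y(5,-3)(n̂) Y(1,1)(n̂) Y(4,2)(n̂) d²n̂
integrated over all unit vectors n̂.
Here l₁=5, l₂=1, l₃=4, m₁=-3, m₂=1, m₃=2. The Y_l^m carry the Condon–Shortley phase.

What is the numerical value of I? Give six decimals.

-0.259847

Checks pass: Σm=0; 10 even; l₃=4∈[4,6].
(2·5+1)(2·1+1)(2·4+1) = 297
Δ: 2! 8! 0! / 11! → 1/495
sum: t=1:−1/576 = -1/576
3j²(5 1 4; 0 0 0) = Δ·Π!·Σ² = 5/99  (sign -1)
sum: t=2:+1/2880 = 1/2880
3j²(5 1 4; -3 1 2) = Δ·Π!·Σ² = 28/495  (sign +1)
combine: 4πI² = 297·5/99·28/495 = 28/33
take √, sign -1: I = -0.25984664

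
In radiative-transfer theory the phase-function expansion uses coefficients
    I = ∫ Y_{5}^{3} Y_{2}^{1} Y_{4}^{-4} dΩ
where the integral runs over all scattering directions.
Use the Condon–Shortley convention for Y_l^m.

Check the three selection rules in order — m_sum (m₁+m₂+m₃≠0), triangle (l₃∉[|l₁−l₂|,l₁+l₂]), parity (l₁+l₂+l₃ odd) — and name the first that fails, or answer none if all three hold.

Σmᵢ = 0  ✓
l₃∈[|l₁−l₂|,l₁+l₂]=[3,7], have l₃=4  ✓
Σlᵢ = 11 ⇒ odd  ✗

parity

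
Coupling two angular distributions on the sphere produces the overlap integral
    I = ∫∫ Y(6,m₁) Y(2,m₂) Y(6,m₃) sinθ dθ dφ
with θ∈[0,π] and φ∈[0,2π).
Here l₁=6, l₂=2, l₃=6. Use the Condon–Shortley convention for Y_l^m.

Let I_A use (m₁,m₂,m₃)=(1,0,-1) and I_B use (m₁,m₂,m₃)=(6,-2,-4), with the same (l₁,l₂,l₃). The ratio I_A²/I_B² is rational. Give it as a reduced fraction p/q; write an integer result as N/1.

Same 6,2,6: normalisation and zero-m 3j drop out of the ratio.
A: Δ: 2! 10! 2! / 15! → 1/90090; sum: t=0:+1/57600 t=1:−1/17280 t=2:+1/120960 = -13/403200; 3j²(6 2 6; 1 0 -1) = Δ·Π!·Σ² = 13/770  (sign +1)
B: Δ: 2! 10! 2! / 15! → 1/90090; sum: t=0:+1/14515200 = 1/14515200; 3j²(6 2 6; 6 -2 -4) = Δ·Π!·Σ² = 2/455  (sign +1)
I_A²/I_B² = (13/770)/(2/455) = 169/44

169/44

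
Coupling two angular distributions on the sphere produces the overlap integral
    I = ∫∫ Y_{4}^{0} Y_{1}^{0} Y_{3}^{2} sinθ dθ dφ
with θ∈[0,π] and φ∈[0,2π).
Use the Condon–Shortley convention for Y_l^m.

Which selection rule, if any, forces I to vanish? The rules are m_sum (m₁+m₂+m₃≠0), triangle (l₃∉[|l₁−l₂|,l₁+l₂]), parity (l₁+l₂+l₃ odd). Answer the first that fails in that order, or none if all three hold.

m_sum

m₁+m₂+m₃ = 0 + 0 + 2 = 2  ✗
triangle: |4−1|=3 ≤ l₃=3 ≤ 4+1=5
parity: l₁+l₂+l₃ = 8 is even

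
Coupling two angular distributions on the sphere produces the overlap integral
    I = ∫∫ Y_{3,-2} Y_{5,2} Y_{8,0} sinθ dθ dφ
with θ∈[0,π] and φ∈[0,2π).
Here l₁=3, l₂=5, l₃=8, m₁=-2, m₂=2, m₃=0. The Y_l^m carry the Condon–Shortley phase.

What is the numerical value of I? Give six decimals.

0.088863

Rules hold: Σm=0, L=16 even, 2≤8≤8.
N = 7·11·17 = 1309
Δ = 0!·6!·10!/17! = 1/136136
Racah Σ t=0..0: t=0:+1/518400 = 1/518400
⇒ 3j(3 5 8; 0 0 0)² = 56/2431, sgn +1
Racah Σ t=0..0: t=0:+1/3628800 = 1/3628800
⇒ 3j(3 5 8; -2 2 0)² = 8/2431, sgn +1
4πI² = N·(3j₀)²·(3jₘ)² = 3136/31603
I = +1·√(0.0992311/4π) = 0.08886258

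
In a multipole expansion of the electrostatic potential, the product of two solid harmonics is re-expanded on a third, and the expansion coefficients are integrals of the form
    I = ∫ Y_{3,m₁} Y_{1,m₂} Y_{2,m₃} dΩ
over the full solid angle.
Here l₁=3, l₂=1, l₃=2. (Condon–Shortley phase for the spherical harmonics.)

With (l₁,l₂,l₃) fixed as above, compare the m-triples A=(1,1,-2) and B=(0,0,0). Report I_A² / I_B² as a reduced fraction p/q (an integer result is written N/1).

1/9

Shared (l₁,l₂,l₃)=(3,1,2): N and (l;000)² cancel in I_A²/I_B².
A: Δ = 2!·4!·0!/7! = 1/105; Racah Σ t=2..2: t=2:+1/48 = 1/48; ⇒ 3j(3 1 2; 1 1 -2)² = 1/105, sgn +1
B: Δ = 2!·4!·0!/7! = 1/105; Racah Σ t=1..1: t=1:−1/4 = -1/4; ⇒ 3j(3 1 2; 0 0 0)² = 3/35, sgn -1
I_A²/I_B² = (1/105)/(3/35) = 1/9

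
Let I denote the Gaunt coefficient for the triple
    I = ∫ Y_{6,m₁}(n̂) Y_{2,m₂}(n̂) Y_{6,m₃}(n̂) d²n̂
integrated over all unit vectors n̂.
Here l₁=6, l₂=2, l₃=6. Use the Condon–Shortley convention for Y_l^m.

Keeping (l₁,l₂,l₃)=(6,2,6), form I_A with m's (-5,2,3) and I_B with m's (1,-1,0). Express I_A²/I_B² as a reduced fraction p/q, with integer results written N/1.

110/7

Shared (l₁,l₂,l₃)=(6,2,6): N and (l;000)² cancel in I_A²/I_B².
A: Δ = 2!·10!·2!/15! = 1/90090; Racah Σ t=2..2: t=2:+1/1451520 = 1/1451520; ⇒ 3j(6 2 6; -5 2 3)² = 1/91, sgn -1
B: Δ = 2!·10!·2!/15! = 1/90090; Racah Σ t=0..1: t=0:+1/28800 t=1:−1/34560 = 1/172800; ⇒ 3j(6 2 6; 1 -1 0)² = 1/1430, sgn +1
I_A²/I_B² = (1/91)/(1/1430) = 110/7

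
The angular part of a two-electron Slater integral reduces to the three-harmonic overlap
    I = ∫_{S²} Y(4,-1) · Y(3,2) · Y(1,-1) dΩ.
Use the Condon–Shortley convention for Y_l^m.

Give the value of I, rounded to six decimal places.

-0.106622

m-sum 0 ✓  L=8 even ✓  1≤1≤7 ✓
Π(2lᵢ+1) = 9×7×3 = 189
triangle coeff Δ(4,3,1) = 1/252
Σ_t [3,3]: t=3:−1/36 = -1/36
(3j)²=4/63 [(4 3 1; 0 0 0)], sign=+1
Σ_t [5,5]: t=5:−1/240 = -1/240
(3j)²=1/84 [(4 3 1; -1 2 -1)], sign=-1
⇒ 4πI² = 1/7
I = (-1)√(1/7/(4π)) = -0.10662181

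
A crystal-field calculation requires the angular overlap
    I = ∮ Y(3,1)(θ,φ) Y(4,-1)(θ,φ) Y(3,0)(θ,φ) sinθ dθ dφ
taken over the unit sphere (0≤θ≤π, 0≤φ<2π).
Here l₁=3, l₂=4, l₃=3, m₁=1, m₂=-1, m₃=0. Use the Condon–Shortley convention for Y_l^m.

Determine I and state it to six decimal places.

Checks pass: Σm=0; 10 even; l₃=3∈[1,7].
(2·3+1)(2·4+1)(2·3+1) = 441
Δ: 4! 2! 4! / 11! → 1/34650
sum: t=1:−1/72 t=2:+1/16 t=3:−1/72 = 5/144
3j²(3 4 3; 0 0 0) = Δ·Π!·Σ² = 2/77  (sign -1)
sum: t=0:+1/288 t=1:−1/24 t=2:+1/48 = -5/288
3j²(3 4 3; 1 -1 0) = Δ·Π!·Σ² = 5/462  (sign +1)
combine: 4πI² = 441·2/77·5/462 = 15/121
take √, sign -1: I = -0.09932258

-0.099323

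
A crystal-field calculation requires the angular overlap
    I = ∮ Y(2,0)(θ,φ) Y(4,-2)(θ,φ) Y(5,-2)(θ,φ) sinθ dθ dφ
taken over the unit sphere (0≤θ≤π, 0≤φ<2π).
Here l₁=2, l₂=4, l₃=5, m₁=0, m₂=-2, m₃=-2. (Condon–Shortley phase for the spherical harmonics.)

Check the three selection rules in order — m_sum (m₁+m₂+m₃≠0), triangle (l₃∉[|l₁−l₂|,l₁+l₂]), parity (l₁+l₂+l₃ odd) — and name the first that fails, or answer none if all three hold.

m₁+m₂+m₃ = 0 − 2 − 2 = -4  ✗
triangle: |2−4|=2 ≤ l₃=5 ≤ 2+4=6
parity: l₁+l₂+l₃ = 11 is odd

m_sum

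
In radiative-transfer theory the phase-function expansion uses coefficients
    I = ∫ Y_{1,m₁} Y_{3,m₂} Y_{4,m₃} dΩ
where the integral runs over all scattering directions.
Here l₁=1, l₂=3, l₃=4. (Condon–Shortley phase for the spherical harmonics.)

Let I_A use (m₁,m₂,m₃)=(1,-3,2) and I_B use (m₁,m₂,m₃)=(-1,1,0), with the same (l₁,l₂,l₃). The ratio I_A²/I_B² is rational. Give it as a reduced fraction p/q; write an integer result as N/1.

Shared (l₁,l₂,l₃)=(1,3,4): N and (l;000)² cancel in I_A²/I_B².
A: Δ = 0!·2!·6!/9! = 1/252; Racah Σ t=0..0: t=0:+1/1440 = 1/1440; ⇒ 3j(1 3 4; 1 -3 2)² = 1/252, sgn +1
B: Δ = 0!·2!·6!/9! = 1/252; Racah Σ t=0..0: t=0:+1/96 = 1/96; ⇒ 3j(1 3 4; -1 1 0)² = 1/42, sgn +1
I_A²/I_B² = (1/252)/(1/42) = 1/6

1/6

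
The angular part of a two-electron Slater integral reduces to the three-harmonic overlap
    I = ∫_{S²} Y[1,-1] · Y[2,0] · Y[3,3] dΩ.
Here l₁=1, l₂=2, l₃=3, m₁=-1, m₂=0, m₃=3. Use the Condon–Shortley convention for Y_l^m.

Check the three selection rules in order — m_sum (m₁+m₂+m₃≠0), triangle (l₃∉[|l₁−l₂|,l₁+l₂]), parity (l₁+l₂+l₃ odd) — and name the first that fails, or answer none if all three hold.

m_sum

Σmᵢ = 2  ✗
l₃∈[|l₁−l₂|,l₁+l₂]=[1,3], have l₃=3
Σlᵢ = 6 ⇒ even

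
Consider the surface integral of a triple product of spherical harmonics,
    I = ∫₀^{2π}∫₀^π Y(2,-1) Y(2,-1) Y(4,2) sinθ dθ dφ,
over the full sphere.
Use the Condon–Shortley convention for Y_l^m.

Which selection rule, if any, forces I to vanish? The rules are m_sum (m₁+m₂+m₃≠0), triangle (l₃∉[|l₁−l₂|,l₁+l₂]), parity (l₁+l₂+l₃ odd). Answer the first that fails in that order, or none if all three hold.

none

m₁+m₂+m₃ = -1 − 1 + 2 = 0  ✓
triangle: |2−2|=0 ≤ l₃=4 ≤ 2+2=4  ✓
parity: l₁+l₂+l₃ = 8 is even  ✓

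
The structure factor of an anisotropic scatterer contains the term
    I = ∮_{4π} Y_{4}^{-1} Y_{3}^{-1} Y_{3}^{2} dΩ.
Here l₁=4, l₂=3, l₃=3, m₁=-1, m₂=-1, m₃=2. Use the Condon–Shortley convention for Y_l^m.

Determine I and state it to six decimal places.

Checks pass: Σm=0; 10 even; l₃=3∈[1,7].
(2·4+1)(2·3+1)(2·3+1) = 441
Δ: 4! 4! 2! / 11! → 1/34650
sum: t=1:−1/72 t=2:+1/16 t=3:−1/72 = 5/144
3j²(4 3 3; 0 0 0) = Δ·Π!·Σ² = 2/77  (sign -1)
sum: t=1:−1/144 t=2:+1/48 = 1/72
3j²(4 3 3; -1 -1 2) = Δ·Π!·Σ² = 16/693  (sign -1)
combine: 4πI² = 441·2/77·16/693 = 32/121
take √, sign +1: I = 0.14506992

0.145070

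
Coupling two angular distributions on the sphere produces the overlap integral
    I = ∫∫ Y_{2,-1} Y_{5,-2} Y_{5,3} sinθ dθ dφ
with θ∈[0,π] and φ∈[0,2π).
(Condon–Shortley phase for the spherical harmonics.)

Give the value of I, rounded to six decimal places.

-0.161739

Checks pass: Σm=0; 12 even; l₃=5∈[3,7].
(2·2+1)(2·5+1)(2·5+1) = 605
Δ: 2! 2! 8! / 13! → 1/38610
sum: t=0:+1/2880 t=1:−1/576 t=2:+1/2880 = -1/960
3j²(2 5 5; 0 0 0) = Δ·Π!·Σ² = 10/429  (sign +1)
sum: t=1:−1/2880 t=2:+1/10080 = -1/4032
3j²(2 5 5; -1 -2 3) = Δ·Π!·Σ² = 10/429  (sign -1)
combine: 4πI² = 605·10/429·10/429 = 500/1521
take √, sign -1: I = -0.16173926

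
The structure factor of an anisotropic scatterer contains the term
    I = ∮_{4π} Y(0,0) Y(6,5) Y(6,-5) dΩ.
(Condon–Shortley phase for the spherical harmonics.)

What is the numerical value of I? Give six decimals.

-0.282095

Checks pass: Σm=0; 12 even; l₃=6∈[6,6].
(2·0+1)(2·6+1)(2·6+1) = 169
Δ: 0! 0! 12! / 13! → 1/13
sum: t=0:+1/518400 = 1/518400
3j²(0 6 6; 0 0 0) = Δ·Π!·Σ² = 1/13  (sign +1)
sum: t=0:+1/39916800 = 1/39916800
3j²(0 6 6; 0 5 -5) = Δ·Π!·Σ² = 1/13  (sign -1)
combine: 4πI² = 169·1/13·1/13 = 1/1
take √, sign -1: I = -0.28209479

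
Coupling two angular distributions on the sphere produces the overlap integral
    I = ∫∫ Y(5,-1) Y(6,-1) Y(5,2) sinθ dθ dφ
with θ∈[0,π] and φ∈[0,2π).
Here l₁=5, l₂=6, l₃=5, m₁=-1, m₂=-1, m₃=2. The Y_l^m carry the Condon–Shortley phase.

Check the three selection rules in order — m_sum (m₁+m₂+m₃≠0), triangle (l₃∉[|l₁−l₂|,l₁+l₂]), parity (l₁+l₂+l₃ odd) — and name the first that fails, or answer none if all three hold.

none

Σmᵢ = 0  ✓
l₃∈[|l₁−l₂|,l₁+l₂]=[1,11], have l₃=5  ✓
Σlᵢ = 16 ⇒ even  ✓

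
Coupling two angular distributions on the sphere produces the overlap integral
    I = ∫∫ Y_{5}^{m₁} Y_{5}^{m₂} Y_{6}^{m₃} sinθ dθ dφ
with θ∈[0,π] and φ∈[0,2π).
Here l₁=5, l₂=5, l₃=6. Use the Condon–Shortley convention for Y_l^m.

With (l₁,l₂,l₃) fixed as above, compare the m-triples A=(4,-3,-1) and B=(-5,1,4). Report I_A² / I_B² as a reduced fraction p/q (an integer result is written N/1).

l's match ⇒ only the (l;m) 3-j factors differ between A and B.
A: triangle coeff Δ(5,5,6) = 1/28588560; Σ_t [0,1]: t=0:+1/138240 t=1:−1/518400 = 11/2073600; (3j)²=77/4420 [(5 5 6; 4 -3 -1)], sign=-1
B: triangle coeff Δ(5,5,6) = 1/28588560; Σ_t [4,4]: t=4:+1/829440 = 1/829440; (3j)²=225/9724 [(5 5 6; -5 1 4)], sign=+1
I_A²/I_B² = (77/4420)/(225/9724) = 847/1125

847/1125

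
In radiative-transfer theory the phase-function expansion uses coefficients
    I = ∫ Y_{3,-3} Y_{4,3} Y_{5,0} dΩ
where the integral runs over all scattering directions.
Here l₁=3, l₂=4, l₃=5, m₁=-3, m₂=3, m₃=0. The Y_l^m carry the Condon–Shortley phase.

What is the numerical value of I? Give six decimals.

-0.098140

Checks pass: Σm=0; 12 even; l₃=5∈[1,7].
(2·3+1)(2·4+1)(2·5+1) = 693
Δ: 2! 4! 6! / 13! → 1/180180
sum: t=0:+1/576 t=1:−1/144 t=2:+1/576 = -1/288
3j²(3 4 5; 0 0 0) = Δ·Π!·Σ² = 20/1001  (sign +1)
sum: t=2:+1/5760 = 1/5760
3j²(3 4 5; -3 3 0) = Δ·Π!·Σ² = 5/572  (sign -1)
combine: 4πI² = 693·20/1001·5/572 = 225/1859
take √, sign -1: I = -0.09814013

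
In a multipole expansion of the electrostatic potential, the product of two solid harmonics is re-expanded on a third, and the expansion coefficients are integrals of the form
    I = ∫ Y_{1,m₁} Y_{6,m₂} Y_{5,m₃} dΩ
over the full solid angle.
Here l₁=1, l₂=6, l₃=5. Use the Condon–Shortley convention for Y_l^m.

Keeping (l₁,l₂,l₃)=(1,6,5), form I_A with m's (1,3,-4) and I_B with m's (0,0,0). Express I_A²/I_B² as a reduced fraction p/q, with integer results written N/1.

Shared (l₁,l₂,l₃)=(1,6,5): N and (l;000)² cancel in I_A²/I_B².
A: Δ = 2!·0!·10!/13! = 1/858; Racah Σ t=0..0: t=0:+1/725760 = 1/725760; ⇒ 3j(1 6 5; 1 3 -4)² = 1/286, sgn -1
B: Δ = 2!·0!·10!/13! = 1/858; Racah Σ t=1..1: t=1:−1/14400 = -1/14400; ⇒ 3j(1 6 5; 0 0 0)² = 6/143, sgn +1
I_A²/I_B² = (1/286)/(6/143) = 1/12

1/12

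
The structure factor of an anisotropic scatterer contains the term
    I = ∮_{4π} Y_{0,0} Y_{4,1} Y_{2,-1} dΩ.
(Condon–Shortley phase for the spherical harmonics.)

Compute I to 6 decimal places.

l₃=2 ∉ [4,4] — triangle fails ⇒ I = 0

0.000000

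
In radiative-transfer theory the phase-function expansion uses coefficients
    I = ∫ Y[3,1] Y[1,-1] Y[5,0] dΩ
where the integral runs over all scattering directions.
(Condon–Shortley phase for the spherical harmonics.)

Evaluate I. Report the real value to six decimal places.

|3−1|≤5≤3+1 violated ⇒ I = 0

0.000000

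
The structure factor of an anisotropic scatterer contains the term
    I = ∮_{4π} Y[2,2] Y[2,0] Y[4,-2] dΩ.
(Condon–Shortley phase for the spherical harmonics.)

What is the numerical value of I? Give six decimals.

0.156078

m-sum 0 ✓  L=8 even ✓  0≤4≤4 ✓
Π(2lᵢ+1) = 5×5×9 = 225
triangle coeff Δ(2,2,4) = 1/630
Σ_t [0,0]: t=0:+1/16 = 1/16
(3j)²=2/35 [(2 2 4; 0 0 0)], sign=+1
Σ_t [0,0]: t=0:+1/96 = 1/96
(3j)²=1/42 [(2 2 4; 2 0 -2)], sign=+1
⇒ 4πI² = 15/49
I = (+1)√(15/49/(4π)) = 0.15607835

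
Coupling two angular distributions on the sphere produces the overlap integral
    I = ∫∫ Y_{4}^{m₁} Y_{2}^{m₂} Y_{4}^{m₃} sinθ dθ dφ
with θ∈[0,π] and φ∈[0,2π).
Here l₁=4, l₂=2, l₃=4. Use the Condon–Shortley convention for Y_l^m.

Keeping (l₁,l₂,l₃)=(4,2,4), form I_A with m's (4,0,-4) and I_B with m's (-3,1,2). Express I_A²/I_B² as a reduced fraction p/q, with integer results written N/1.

Same 4,2,4: normalisation and zero-m 3j drop out of the ratio.
A: Δ: 2! 6! 2! / 11! → 1/13860; sum: t=0:+1/2880 = 1/2880; 3j²(4 2 4; 4 0 -4) = Δ·Π!·Σ² = 28/495  (sign +1)
B: Δ: 2! 6! 2! / 11! → 1/13860; sum: t=1:−1/1440 t=2:+1/240 = 1/288; 3j²(4 2 4; -3 1 2) = Δ·Π!·Σ² = 5/132  (sign +1)
I_A²/I_B² = (28/495)/(5/132) = 112/75

112/75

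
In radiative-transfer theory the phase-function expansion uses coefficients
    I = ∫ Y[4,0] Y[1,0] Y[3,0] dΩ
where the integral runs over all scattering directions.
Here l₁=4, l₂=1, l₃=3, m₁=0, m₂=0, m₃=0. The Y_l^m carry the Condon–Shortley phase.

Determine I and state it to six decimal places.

Rules hold: Σm=0, L=8 even, 3≤3≤5.
N = 9·3·7 = 189
Δ = 2!·6!·0!/9! = 1/252
Racah Σ t=1..1: t=1:−1/36 = -1/36
⇒ 3j(4 1 3; 0 0 0)² = 4/63, sgn +1
(m-triple is (0,0,0) — same symbol as above.)
4πI² = N·(3j₀)²·(3jₘ)² = 16/21
I = +1·√(0.761905/4π) = 0.24623252

0.246233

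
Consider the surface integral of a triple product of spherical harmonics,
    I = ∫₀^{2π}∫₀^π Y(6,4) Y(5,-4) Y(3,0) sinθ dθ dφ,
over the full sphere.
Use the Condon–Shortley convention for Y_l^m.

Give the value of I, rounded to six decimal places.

-0.139560

Rules hold: Σm=0, L=14 even, 1≤3≤11.
N = 13·11·7 = 1001
Δ = 8!·4!·2!/15! = 1/675675
Racah Σ t=3..5: t=3:−1/8640 t=4:+1/2304 t=5:−1/8640 = 7/34560
⇒ 3j(6 5 3; 0 0 0)² = 7/429, sgn -1
Racah Σ t=0..1: t=0:+1/161280 t=1:−1/60480 = -1/96768
⇒ 3j(6 5 3; 4 -4 0)² = 15/1001, sgn +1
4πI² = N·(3j₀)²·(3jₘ)² = 35/143
I = -1·√(0.244755/4π) = -0.13956004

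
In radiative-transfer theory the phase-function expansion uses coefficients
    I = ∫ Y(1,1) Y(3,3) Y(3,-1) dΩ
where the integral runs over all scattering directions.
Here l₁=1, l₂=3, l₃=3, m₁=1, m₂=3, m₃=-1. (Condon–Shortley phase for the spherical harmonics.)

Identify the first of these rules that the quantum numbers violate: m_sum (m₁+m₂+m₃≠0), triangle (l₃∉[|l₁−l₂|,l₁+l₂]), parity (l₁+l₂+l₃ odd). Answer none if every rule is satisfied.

m_sum

m₁+m₂+m₃ = 1 + 3 − 1 = 3  ✗
triangle: |1−3|=2 ≤ l₃=3 ≤ 1+3=4
parity: l₁+l₂+l₃ = 7 is odd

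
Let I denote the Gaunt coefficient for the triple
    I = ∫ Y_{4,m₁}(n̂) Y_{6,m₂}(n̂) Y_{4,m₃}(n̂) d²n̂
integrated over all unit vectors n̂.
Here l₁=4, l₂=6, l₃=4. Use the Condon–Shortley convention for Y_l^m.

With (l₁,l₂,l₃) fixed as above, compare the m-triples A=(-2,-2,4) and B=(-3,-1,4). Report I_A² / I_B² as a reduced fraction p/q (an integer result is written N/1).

l's match ⇒ only the (l;m) 3-j factors differ between A and B.
A: triangle coeff Δ(4,6,4) = 1/1261260; Σ_t [4,4]: t=4:+1/69120 = 1/69120; (3j)²=4/429 [(4 6 4; -2 -2 4)], sign=+1
B: triangle coeff Δ(4,6,4) = 1/1261260; Σ_t [5,5]: t=5:−1/172800 = -1/172800; (3j)²=7/2145 [(4 6 4; -3 -1 4)], sign=-1
I_A²/I_B² = (4/429)/(7/2145) = 20/7

20/7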